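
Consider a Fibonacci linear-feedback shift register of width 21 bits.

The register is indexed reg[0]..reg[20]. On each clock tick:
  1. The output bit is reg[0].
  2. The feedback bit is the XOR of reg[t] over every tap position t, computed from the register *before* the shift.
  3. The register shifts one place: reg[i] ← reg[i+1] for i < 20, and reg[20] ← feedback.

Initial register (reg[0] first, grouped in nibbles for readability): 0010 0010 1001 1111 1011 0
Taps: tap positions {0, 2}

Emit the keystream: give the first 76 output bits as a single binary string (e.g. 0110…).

k : reg_k → out_k, fb_k
0: 001000101001111110110 → 0, fb=1
1: 010001010011111101101 → 0, fb=0
2: 100010100111111011010 → 1, fb=1
3: 000101001111110110101 → 0, fb=0
4: 001010011111101101010 → 0, fb=1
5: 010100111111011010101 → 0, fb=0
6: 101001111110110101010 → 1, fb=0
7: 010011111101101010100 → 0, fb=0
8: 100111111011010101000 → 1, fb=1
9: 001111110110101010001 → 0, fb=1
10: 011111101101010100011 → 0, fb=1
11: 111111011010101000111 → 1, fb=0
12: 111110110101010001110 → 1, fb=0
13: 111101101010100011100 → 1, fb=0
14: 111011010101000111000 → 1, fb=0
15: 110110101010001110000 → 1, fb=1
16: 101101010100011100001 → 1, fb=0
17: 011010101000111000010 → 0, fb=1
18: 110101010001110000101 → 1, fb=1
19: 101010100011100001011 → 1, fb=0
20: 010101000111000010110 → 0, fb=0
21: 101010001110000101100 → 1, fb=0
22: 010100011100001011000 → 0, fb=0
23: 101000111000010110000 → 1, fb=0
24: 010001110000101100000 → 0, fb=0
25: 100011100001011000000 → 1, fb=1
26: 000111000010110000001 → 0, fb=0
27: 001110000101100000010 → 0, fb=1
28: 011100001011000000101 → 0, fb=1
29: 111000010110000001011 → 1, fb=0
30: 110000101100000010110 → 1, fb=1
31: 100001011000000101101 → 1, fb=1
32: 000010110000001011011 → 0, fb=0
33: 000101100000010110110 → 0, fb=0
34: 001011000000101101100 → 0, fb=1
35: 010110000001011011001 → 0, fb=0
36: 101100000010110110010 → 1, fb=0
37: 011000000101101100100 → 0, fb=1
38: 110000001011011001001 → 1, fb=1
39: 100000010110110010011 → 1, fb=1
40: 000000101101100100111 → 0, fb=0
41: 000001011011001001110 → 0, fb=0
42: 000010110110010011100 → 0, fb=0
43: 000101101100100111000 → 0, fb=0
44: 001011011001001110000 → 0, fb=1
45: 010110110010011100001 → 0, fb=0
46: 101101100100111000010 → 1, fb=0
47: 011011001001110000100 → 0, fb=1
48: 110110010011100001001 → 1, fb=1
49: 101100100111000010011 → 1, fb=0
50: 011001001110000100110 → 0, fb=1
51: 110010011100001001101 → 1, fb=1
52: 100100111000010011011 → 1, fb=1
53: 001001110000100110111 → 0, fb=1
54: 010011100001001101111 → 0, fb=0
55: 100111000010011011110 → 1, fb=1
56: 001110000100110111101 → 0, fb=1
57: 011100001001101111011 → 0, fb=1
58: 111000010011011110111 → 1, fb=0
59: 110000100110111101110 → 1, fb=1
60: 100001001101111011101 → 1, fb=1
61: 000010011011110111011 → 0, fb=0
62: 000100110111101110110 → 0, fb=0
63: 001001101111011101100 → 0, fb=1
64: 010011011110111011001 → 0, fb=0
65: 100110111101110110010 → 1, fb=1
66: 001101111011101100101 → 0, fb=1
67: 011011110111011001011 → 0, fb=1
68: 110111101110110010111 → 1, fb=1
69: 101111011101100101111 → 1, fb=0
70: 011110111011001011110 → 0, fb=1
71: 111101110110010111101 → 1, fb=0
72: 111011101100101111010 → 1, fb=0
73: 110111011001011110100 → 1, fb=1
74: 101110110010111101001 → 1, fb=0
75: 011101100101111010010 → 0, fb=1

0010001010011111101101010100011100001011000000101101100100111000010011011110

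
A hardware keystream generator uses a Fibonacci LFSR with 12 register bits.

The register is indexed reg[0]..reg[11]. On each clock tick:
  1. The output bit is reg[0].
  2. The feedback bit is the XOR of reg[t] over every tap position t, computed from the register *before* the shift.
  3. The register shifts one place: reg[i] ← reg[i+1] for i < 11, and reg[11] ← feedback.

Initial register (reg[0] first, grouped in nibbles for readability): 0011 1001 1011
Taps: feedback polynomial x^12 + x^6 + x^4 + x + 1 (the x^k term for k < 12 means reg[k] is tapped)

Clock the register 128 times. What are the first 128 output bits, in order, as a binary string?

k : reg_k → out_k, fb_k
0: 001110011011 → 0, fb=1
1: 011100110111 → 0, fb=0
2: 111001101110 → 1, fb=1
3: 110011011101 → 1, fb=1
4: 100110111011 → 1, fb=1
5: 001101110111 → 0, fb=1
6: 011011101111 → 0, fb=1
7: 110111011111 → 1, fb=1
8: 101110111111 → 1, fb=1
9: 011101111111 → 0, fb=0
10: 111011111110 → 1, fb=0
11: 110111111100 → 1, fb=0
12: 101111111000 → 1, fb=1
13: 011111110001 → 0, fb=1
14: 111111100011 → 1, fb=0
15: 111111000110 → 1, fb=1
16: 111110001101 → 1, fb=1
17: 111100011011 → 1, fb=0
18: 111000110110 → 1, fb=1
19: 110001101101 → 1, fb=1
20: 100011011011 → 1, fb=0
21: 000110110110 → 0, fb=0
22: 001101101100 → 0, fb=1
23: 011011011001 → 0, fb=0
24: 110110110010 → 1, fb=0
25: 101101100100 → 1, fb=0
26: 011011001000 → 0, fb=0
27: 110110010000 → 1, fb=1
28: 101100100001 → 1, fb=0
29: 011001000010 → 0, fb=1
30: 110010000101 → 1, fb=1
31: 100100001011 → 1, fb=1
32: 001000010111 → 0, fb=0
33: 010000101110 → 0, fb=0
34: 100001011100 → 1, fb=1
35: 000010111001 → 0, fb=0
36: 000101110010 → 0, fb=1
37: 001011100101 → 0, fb=0
38: 010111001010 → 0, fb=0
39: 101110010100 → 1, fb=0
40: 011100101000 → 0, fb=0
41: 111001010000 → 1, fb=0
42: 110010100000 → 1, fb=0
43: 100101000000 → 1, fb=1
44: 001010000001 → 0, fb=1
45: 010100000011 → 0, fb=1
46: 101000000111 → 1, fb=1
47: 010000001111 → 0, fb=1
48: 100000011111 → 1, fb=1
49: 000000111111 → 0, fb=1
50: 000001111111 → 0, fb=1
51: 000011111111 → 0, fb=0
52: 000111111110 → 0, fb=0
53: 001111111100 → 0, fb=0
54: 011111111000 → 0, fb=1
55: 111111110001 → 1, fb=0
56: 111111100010 → 1, fb=0
57: 111111000100 → 1, fb=1
58: 111110001001 → 1, fb=1
59: 111100010011 → 1, fb=0
60: 111000100110 → 1, fb=1
61: 110001001101 → 1, fb=0
62: 100010011010 → 1, fb=0
63: 000100110100 → 0, fb=1
64: 001001101001 → 0, fb=1
65: 010011010011 → 0, fb=0
66: 100110100110 → 1, fb=1
67: 001101001101 → 0, fb=0
68: 011010011010 → 0, fb=0
69: 110100110100 → 1, fb=1
70: 101001101001 → 1, fb=0
71: 010011010010 → 0, fb=0
72: 100110100100 → 1, fb=1
73: 001101001001 → 0, fb=0
74: 011010010010 → 0, fb=0
75: 110100100100 → 1, fb=1
76: 101001001001 → 1, fb=1
77: 010010010011 → 0, fb=0
78: 100100100110 → 1, fb=0
79: 001001001100 → 0, fb=0
80: 010010011000 → 0, fb=0
81: 100100110000 → 1, fb=0
82: 001001100000 → 0, fb=1
83: 010011000001 → 0, fb=0
84: 100110000010 → 1, fb=0
85: 001100000100 → 0, fb=0
86: 011000001000 → 0, fb=1
87: 110000010001 → 1, fb=0
88: 100000100010 → 1, fb=0
89: 000001000100 → 0, fb=0
90: 000010001000 → 0, fb=1
91: 000100010001 → 0, fb=0
92: 001000100010 → 0, fb=1
93: 010001000101 → 0, fb=1
94: 100010001011 → 1, fb=0
95: 000100010110 → 0, fb=0
96: 001000101100 → 0, fb=1
97: 010001011001 → 0, fb=1
98: 100010110011 → 1, fb=1
99: 000101100111 → 0, fb=1
100: 001011001111 → 0, fb=1
101: 010110011111 → 0, fb=0
102: 101100111110 → 1, fb=0
103: 011001111100 → 0, fb=0
104: 110011111000 → 1, fb=0
105: 100111110000 → 1, fb=1
106: 001111100001 → 0, fb=0
107: 011111000010 → 0, fb=0
108: 111110000100 → 1, fb=1
109: 111100001001 → 1, fb=0
110: 111000010010 → 1, fb=0
111: 110000100100 → 1, fb=1
112: 100001001001 → 1, fb=1
113: 000010010011 → 0, fb=1
114: 000100100111 → 0, fb=1
115: 001001001111 → 0, fb=0
116: 010010011110 → 0, fb=0
117: 100100111100 → 1, fb=0
118: 001001111000 → 0, fb=1
119: 010011110001 → 0, fb=1
120: 100111100011 → 1, fb=1
121: 001111000111 → 0, fb=1
122: 011110001111 → 0, fb=0
123: 111100011110 → 1, fb=0
124: 111000111100 → 1, fb=1
125: 110001111001 → 1, fb=1
126: 100011110011 → 1, fb=1
127: 000111100111 → 0, fb=0

00111001101110111111100011011011001000010111001010000001111111100010011010011010010010011000001000100010110011111000010010011110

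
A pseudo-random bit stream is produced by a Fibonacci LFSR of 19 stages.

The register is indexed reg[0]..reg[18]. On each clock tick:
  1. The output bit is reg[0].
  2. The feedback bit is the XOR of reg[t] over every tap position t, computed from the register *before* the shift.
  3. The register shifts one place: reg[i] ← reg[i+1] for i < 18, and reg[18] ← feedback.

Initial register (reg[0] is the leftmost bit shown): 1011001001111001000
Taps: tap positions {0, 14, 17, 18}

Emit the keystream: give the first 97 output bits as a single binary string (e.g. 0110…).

1011001001111001000100111100000110001000001000011001000101100100000110001000110100111000101010111

k : reg_k → out_k, fb_k
0: 1011001001111001000 → 1, fb=1
1: 0110010011110010001 → 0, fb=0
2: 1100100111100100010 → 1, fb=0
3: 1001001111001000100 → 1, fb=1
4: 0010011110010001001 → 0, fb=1
5: 0100111100100010011 → 0, fb=1
6: 1001111001000100111 → 1, fb=1
7: 0011110010001001111 → 0, fb=0
8: 0111100100010011110 → 0, fb=0
9: 1111001000100111100 → 1, fb=0
10: 1110010001001111000 → 1, fb=0
11: 1100100010011110000 → 1, fb=0
12: 1001000100111100000 → 1, fb=1
13: 0010001001111000001 → 0, fb=1
14: 0100010011110000011 → 0, fb=0
15: 1000100111100000110 → 1, fb=0
16: 0001001111000001100 → 0, fb=0
17: 0010011110000011000 → 0, fb=1
18: 0100111100000110001 → 0, fb=0
19: 1001111000001100010 → 1, fb=0
20: 0011110000011000100 → 0, fb=0
21: 0111100000110001000 → 0, fb=0
22: 1111000001100010000 → 1, fb=0
23: 1110000011000100000 → 1, fb=1
24: 1100000110001000001 → 1, fb=0
25: 1000001100010000010 → 1, fb=0
26: 0000011000100000100 → 0, fb=0
27: 0000110001000001000 → 0, fb=0
28: 0001100010000010000 → 0, fb=1
29: 0011000100000100001 → 0, fb=1
30: 0110001000001000011 → 0, fb=0
31: 1100010000010000110 → 1, fb=0
32: 1000100000100001100 → 1, fb=1
33: 0001000001000011001 → 0, fb=0
34: 0010000010000110010 → 0, fb=0
35: 0100000100001100100 → 0, fb=0
36: 1000001000011001000 → 1, fb=1
37: 0000010000110010001 → 0, fb=0
38: 0000100001100100010 → 0, fb=1
39: 0001000011001000101 → 0, fb=1
40: 0010000110010001011 → 0, fb=0
41: 0100001100100010110 → 0, fb=0
42: 1000011001000101100 → 1, fb=1
43: 0000110010001011001 → 0, fb=0
44: 0001100100010110010 → 0, fb=0
45: 0011001000101100100 → 0, fb=0
46: 0110010001011001000 → 0, fb=0
47: 1100100010110010000 → 1, fb=0
48: 1001000101100100000 → 1, fb=1
49: 0010001011001000001 → 0, fb=1
50: 0100010110010000011 → 0, fb=0
51: 1000101100100000110 → 1, fb=0
52: 0001011001000001100 → 0, fb=0
53: 0010110010000011000 → 0, fb=1
54: 0101100100000110001 → 0, fb=0
55: 1011001000001100010 → 1, fb=0
56: 0110010000011000100 → 0, fb=0
57: 1100100000110001000 → 1, fb=1
58: 1001000001100010001 → 1, fb=1
59: 0010000011000100011 → 0, fb=0
60: 0100000110001000110 → 0, fb=1
61: 1000001100010001101 → 1, fb=0
62: 0000011000100011010 → 0, fb=0
63: 0000110001000110100 → 0, fb=1
64: 0001100010001101001 → 0, fb=1
65: 0011000100011010011 → 0, fb=1
66: 0110001000110100111 → 0, fb=0
67: 1100010001101001110 → 1, fb=0
68: 1000100011010011100 → 1, fb=0
69: 0001000110100111000 → 0, fb=1
70: 0010001101001110001 → 0, fb=0
71: 0100011010011100010 → 0, fb=1
72: 1000110100111000101 → 1, fb=0
73: 0001101001110001010 → 0, fb=1
74: 0011010011100010101 → 0, fb=0
75: 0110100111000101010 → 0, fb=1
76: 1101001110001010101 → 1, fb=1
77: 1010011100010101011 → 1, fb=1
78: 0100111000101010111 → 0, fb=1
79: 1001110001010101111 → 1, fb=1
80: 0011100010101011111 → 0, fb=1
81: 0111000101010111111 → 0, fb=1
82: 1110001010101111111 → 1, fb=0
83: 1100010101011111110 → 1, fb=1
84: 1000101010111111101 → 1, fb=1
85: 0001010101111111011 → 0, fb=1
86: 0010101011111110111 → 0, fb=1
87: 0101010111111101111 → 0, fb=0
88: 1010101111111011110 → 1, fb=1
89: 0101011111110111101 → 0, fb=0
90: 1010111111101111010 → 1, fb=1
91: 0101111111011110101 → 0, fb=0
92: 1011111110111101010 → 1, fb=0
93: 0111111101111010100 → 0, fb=1
94: 1111111011110101001 → 1, fb=0
95: 1111110111101010010 → 1, fb=1
96: 1111101111010100101 → 1, fb=0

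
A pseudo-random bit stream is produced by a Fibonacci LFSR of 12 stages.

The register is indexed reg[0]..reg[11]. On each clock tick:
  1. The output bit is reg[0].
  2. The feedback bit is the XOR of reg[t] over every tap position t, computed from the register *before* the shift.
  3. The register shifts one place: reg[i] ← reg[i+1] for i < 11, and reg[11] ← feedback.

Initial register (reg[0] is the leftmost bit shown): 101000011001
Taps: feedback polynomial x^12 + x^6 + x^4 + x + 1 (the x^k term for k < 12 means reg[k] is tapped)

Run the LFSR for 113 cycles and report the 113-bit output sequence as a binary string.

10100001100110011101010000100011011010001001000101001111010011110110111111001011111000011010010100011111100100111

tick  register→output (feedback)
  0  101000011001→1 (1)
  1  010000110011→0 (0)
  2  100001100110→1 (0)
  3  000011001100→0 (1)
  4  000110011001→0 (1)
  5  001100110011→0 (1)
  6  011001100111→0 (0)
  7  110011001110→1 (1)
  8  100110011101→1 (0)
  9  001100111010→0 (1)
 10  011001110101→0 (0)
 11  110011101010→1 (0)
 12  100111010100→1 (0)
 13  001110101000→0 (0)
 14  011101010000→0 (1)
 15  111010100001→1 (0)
 16  110101000010→1 (0)
 17  101010000100→1 (0)
 18  010100001000→0 (1)
 19  101000010001→1 (1)
 20  010000100011→0 (0)
 21  100001000110→1 (1)
 22  000010001101→0 (1)
 23  000100011011→0 (0)
 24  001000110110→0 (1)
 25  010001101101→0 (0)
 26  100011011010→1 (0)
 27  000110110100→0 (0)
 28  001101101000→0 (1)
 29  011011010001→0 (0)
 30  110110100010→1 (0)
 31  101101000100→1 (1)
 32  011010001001→0 (0)
 33  110100010010→1 (0)
 34  101000100100→1 (0)
 35  010001001000→0 (1)
 36  100010010001→1 (0)
 37  000100100010→0 (1)
 38  001001000101→0 (0)
 39  010010001010→0 (0)
 40  100100010100→1 (1)
 41  001000101001→0 (1)
 42  010001010011→0 (1)
 43  100010100111→1 (1)
 44  000101001111→0 (0)
 45  001010011110→0 (1)
 46  010100111101→0 (0)
 47  101001111010→1 (0)
 48  010011110100→0 (1)
 49  100111101001→1 (1)
 50  001111010011→0 (1)
 51  011110100111→0 (1)
 52  111101001111→1 (0)
 53  111010011110→1 (1)
 54  110100111101→1 (1)
 55  101001111011→1 (0)
 56  010011110110→0 (1)
 57  100111101101→1 (1)
 58  001111011011→0 (1)
 59  011110110111→0 (1)
 60  111101101111→1 (1)
 61  111011011111→1 (1)
 62  110110111111→1 (0)
 63  101101111110→1 (0)
 64  011011111100→0 (1)
 65  110111111001→1 (0)
 66  101111110010→1 (1)
 67  011111100101→0 (1)
 68  111111001011→1 (1)
 69  111110010111→1 (1)
 70  111100101111→1 (1)
 71  111001011111→1 (0)
 72  110010111110→1 (0)
 73  100101111100→1 (0)
 74  001011111000→0 (0)
 75  010111110000→0 (1)
 76  101111100001→1 (1)
 77  011111000011→0 (0)
 78  111110000110→1 (1)
 79  111100001101→1 (0)
 80  111000011010→1 (0)
 81  110000110100→1 (1)
 82  100001101001→1 (0)
 83  000011010010→0 (1)
 84  000110100101→0 (0)
 85  001101001010→0 (0)
 86  011010010100→0 (0)
 87  110100101000→1 (1)
 88  101001010001→1 (1)
 89  010010100011→0 (1)
 90  100101000111→1 (1)
 91  001010001111→0 (1)
 92  010100011111→0 (1)
 93  101000111111→1 (0)
 94  010001111110→0 (0)
 95  100011111100→1 (1)
 96  000111111001→0 (0)
 97  001111110010→0 (0)
 98  011111100100→0 (1)
 99  111111001001→1 (1)
100  111110010011→1 (1)
101  111100100111→1 (1)
102  111001001111→1 (0)
103  110010011110→1 (1)
104  100100111101→1 (0)
105  001001111010→0 (1)
106  010011110101→0 (1)
107  100111101011→1 (1)
108  001111010111→0 (1)
109  011110101111→0 (1)
110  111101011111→1 (0)
111  111010111110→1 (0)
112  110101111100→1 (1)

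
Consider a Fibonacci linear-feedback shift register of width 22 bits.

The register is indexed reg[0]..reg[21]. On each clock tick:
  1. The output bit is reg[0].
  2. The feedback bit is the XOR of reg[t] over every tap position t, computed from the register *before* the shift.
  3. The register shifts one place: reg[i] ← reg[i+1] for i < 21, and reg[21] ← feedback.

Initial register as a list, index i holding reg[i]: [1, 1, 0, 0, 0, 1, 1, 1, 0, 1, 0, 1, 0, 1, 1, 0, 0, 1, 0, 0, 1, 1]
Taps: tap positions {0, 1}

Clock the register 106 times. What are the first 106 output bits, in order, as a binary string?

1100011101010110010011010010011111101011010111011010000011110111100110111000010001100010101100100011001010

tick  register→output (feedback)
  0  1100011101010110010011→1 (0)
  1  1000111010101100100110→1 (1)
  2  0001110101011001001101→0 (0)
  3  0011101010110010011010→0 (0)
  4  0111010101100100110100→0 (1)
  5  1110101011001001101001→1 (0)
  6  1101010110010011010010→1 (0)
  7  1010101100100110100100→1 (1)
  8  0101011001001101001001→0 (1)
  9  1010110010011010010011→1 (1)
 10  0101100100110100100111→0 (1)
 11  1011001001101001001111→1 (1)
 12  0110010011010010011111→0 (1)
 13  1100100110100100111111→1 (0)
 14  1001001101001001111110→1 (1)
 15  0010011010010011111101→0 (0)
 16  0100110100100111111010→0 (1)
 17  1001101001001111110101→1 (1)
 18  0011010010011111101011→0 (0)
 19  0110100100111111010110→0 (1)
 20  1101001001111110101101→1 (0)
 21  1010010011111101011010→1 (1)
 22  0100100111111010110101→0 (1)
 23  1001001111110101101011→1 (1)
 24  0010011111101011010111→0 (0)
 25  0100111111010110101110→0 (1)
 26  1001111110101101011101→1 (1)
 27  0011111101011010111011→0 (0)
 28  0111111010110101110110→0 (1)
 29  1111110101101011101101→1 (0)
 30  1111101011010111011010→1 (0)
 31  1111010110101110110100→1 (0)
 32  1110101101011101101000→1 (0)
 33  1101011010111011010000→1 (0)
 34  1010110101110110100000→1 (1)
 35  0101101011101101000001→0 (1)
 36  1011010111011010000011→1 (1)
 37  0110101110110100000111→0 (1)
 38  1101011101101000001111→1 (0)
 39  1010111011010000011110→1 (1)
 40  0101110110100000111101→0 (1)
 41  1011101101000001111011→1 (1)
 42  0111011010000011110111→0 (1)
 43  1110110100000111101111→1 (0)
 44  1101101000001111011110→1 (0)
 45  1011010000011110111100→1 (1)
 46  0110100000111101111001→0 (1)
 47  1101000001111011110011→1 (0)
 48  1010000011110111100110→1 (1)
 49  0100000111101111001101→0 (1)
 50  1000001111011110011011→1 (1)
 51  0000011110111100110111→0 (0)
 52  0000111101111001101110→0 (0)
 53  0001111011110011011100→0 (0)
 54  0011110111100110111000→0 (0)
 55  0111101111001101110000→0 (1)
 56  1111011110011011100001→1 (0)
 57  1110111100110111000010→1 (0)
 58  1101111001101110000100→1 (0)
 59  1011110011011100001000→1 (1)
 60  0111100110111000010001→0 (1)
 61  1111001101110000100011→1 (0)
 62  1110011011100001000110→1 (0)
 63  1100110111000010001100→1 (0)
 64  1001101110000100011000→1 (1)
 65  0011011100001000110001→0 (0)
 66  0110111000010001100010→0 (1)
 67  1101110000100011000101→1 (0)
 68  1011100001000110001010→1 (1)
 69  0111000010001100010101→0 (1)
 70  1110000100011000101011→1 (0)
 71  1100001000110001010110→1 (0)
 72  1000010001100010101100→1 (1)
 73  0000100011000101011001→0 (0)
 74  0001000110001010110010→0 (0)
 75  0010001100010101100100→0 (0)
 76  0100011000101011001000→0 (1)
 77  1000110001010110010001→1 (1)
 78  0001100010101100100011→0 (0)
 79  0011000101011001000110→0 (0)
 80  0110001010110010001100→0 (1)
 81  1100010101100100011001→1 (0)
 82  1000101011001000110010→1 (1)
 83  0001010110010001100101→0 (0)
 84  0010101100100011001010→0 (0)
 85  0101011001000110010100→0 (1)
 86  1010110010001100101001→1 (1)
 87  0101100100011001010011→0 (1)
 88  1011001000110010100111→1 (1)
 89  0110010001100101001111→0 (1)
 90  1100100011001010011111→1 (0)
 91  1001000110010100111110→1 (1)
 92  0010001100101001111101→0 (0)
 93  0100011001010011111010→0 (1)
 94  1000110010100111110101→1 (1)
 95  0001100101001111101011→0 (0)
 96  0011001010011111010110→0 (0)
 97  0110010100111110101100→0 (1)
 98  1100101001111101011001→1 (0)
 99  1001010011111010110010→1 (1)
100  0010100111110101100101→0 (0)
101  0101001111101011001010→0 (1)
102  1010011111010110010101→1 (1)
103  0100111110101100101011→0 (1)
104  1001111101011001010111→1 (1)
105  0011111010110010101111→0 (0)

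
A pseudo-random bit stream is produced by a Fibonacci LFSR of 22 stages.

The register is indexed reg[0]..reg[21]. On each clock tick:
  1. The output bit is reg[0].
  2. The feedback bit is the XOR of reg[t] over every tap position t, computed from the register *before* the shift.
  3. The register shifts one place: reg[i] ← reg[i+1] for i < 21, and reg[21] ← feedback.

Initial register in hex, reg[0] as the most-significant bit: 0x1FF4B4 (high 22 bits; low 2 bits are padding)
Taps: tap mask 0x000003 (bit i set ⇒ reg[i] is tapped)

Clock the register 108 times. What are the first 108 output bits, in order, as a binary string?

k : reg_k → out_k, fb_k
0: 0001111111110100101101 → 0, fb=0
1: 0011111111101001011010 → 0, fb=0
2: 0111111111010010110100 → 0, fb=1
3: 1111111110100101101001 → 1, fb=0
4: 1111111101001011010010 → 1, fb=0
5: 1111111010010110100100 → 1, fb=0
6: 1111110100101101001000 → 1, fb=0
7: 1111101001011010010000 → 1, fb=0
8: 1111010010110100100000 → 1, fb=0
9: 1110100101101001000000 → 1, fb=0
10: 1101001011010010000000 → 1, fb=0
11: 1010010110100100000000 → 1, fb=1
12: 0100101101001000000001 → 0, fb=1
13: 1001011010010000000011 → 1, fb=1
14: 0010110100100000000111 → 0, fb=0
15: 0101101001000000001110 → 0, fb=1
16: 1011010010000000011101 → 1, fb=1
17: 0110100100000000111011 → 0, fb=1
18: 1101001000000001110111 → 1, fb=0
19: 1010010000000011101110 → 1, fb=1
20: 0100100000000111011101 → 0, fb=1
21: 1001000000001110111011 → 1, fb=1
22: 0010000000011101110111 → 0, fb=0
23: 0100000000111011101110 → 0, fb=1
24: 1000000001110111011101 → 1, fb=1
25: 0000000011101110111011 → 0, fb=0
26: 0000000111011101110110 → 0, fb=0
27: 0000001110111011101100 → 0, fb=0
28: 0000011101110111011000 → 0, fb=0
29: 0000111011101110110000 → 0, fb=0
30: 0001110111011101100000 → 0, fb=0
31: 0011101110111011000000 → 0, fb=0
32: 0111011101110110000000 → 0, fb=1
33: 1110111011101100000001 → 1, fb=0
34: 1101110111011000000010 → 1, fb=0
35: 1011101110110000000100 → 1, fb=1
36: 0111011101100000001001 → 0, fb=1
37: 1110111011000000010011 → 1, fb=0
38: 1101110110000000100110 → 1, fb=0
39: 1011101100000001001100 → 1, fb=1
40: 0111011000000010011001 → 0, fb=1
41: 1110110000000100110011 → 1, fb=0
42: 1101100000001001100110 → 1, fb=0
43: 1011000000010011001100 → 1, fb=1
44: 0110000000100110011001 → 0, fb=1
45: 1100000001001100110011 → 1, fb=0
46: 1000000010011001100110 → 1, fb=1
47: 0000000100110011001101 → 0, fb=0
48: 0000001001100110011010 → 0, fb=0
49: 0000010011001100110100 → 0, fb=0
50: 0000100110011001101000 → 0, fb=0
51: 0001001100110011010000 → 0, fb=0
52: 0010011001100110100000 → 0, fb=0
53: 0100110011001101000000 → 0, fb=1
54: 1001100110011010000001 → 1, fb=1
55: 0011001100110100000011 → 0, fb=0
56: 0110011001101000000110 → 0, fb=1
57: 1100110011010000001101 → 1, fb=0
58: 1001100110100000011010 → 1, fb=1
59: 0011001101000000110101 → 0, fb=0
60: 0110011010000001101010 → 0, fb=1
61: 1100110100000011010101 → 1, fb=0
62: 1001101000000110101010 → 1, fb=1
63: 0011010000001101010101 → 0, fb=0
64: 0110100000011010101010 → 0, fb=1
65: 1101000000110101010101 → 1, fb=0
66: 1010000001101010101010 → 1, fb=1
67: 0100000011010101010101 → 0, fb=1
68: 1000000110101010101011 → 1, fb=1
69: 0000001101010101010111 → 0, fb=0
70: 0000011010101010101110 → 0, fb=0
71: 0000110101010101011100 → 0, fb=0
72: 0001101010101010111000 → 0, fb=0
73: 0011010101010101110000 → 0, fb=0
74: 0110101010101011100000 → 0, fb=1
75: 1101010101010111000001 → 1, fb=0
76: 1010101010101110000010 → 1, fb=1
77: 0101010101011100000101 → 0, fb=1
78: 1010101010111000001011 → 1, fb=1
79: 0101010101110000010111 → 0, fb=1
80: 1010101011100000101111 → 1, fb=1
81: 0101010111000001011111 → 0, fb=1
82: 1010101110000010111111 → 1, fb=1
83: 0101011100000101111111 → 0, fb=1
84: 1010111000001011111111 → 1, fb=1
85: 0101110000010111111111 → 0, fb=1
86: 1011100000101111111111 → 1, fb=1
87: 0111000001011111111111 → 0, fb=1
88: 1110000010111111111111 → 1, fb=0
89: 1100000101111111111110 → 1, fb=0
90: 1000001011111111111100 → 1, fb=1
91: 0000010111111111111001 → 0, fb=0
92: 0000101111111111110010 → 0, fb=0
93: 0001011111111111100100 → 0, fb=0
94: 0010111111111111001000 → 0, fb=0
95: 0101111111111110010000 → 0, fb=1
96: 1011111111111100100001 → 1, fb=1
97: 0111111111111001000011 → 0, fb=1
98: 1111111111110010000111 → 1, fb=0
99: 1111111111100100001110 → 1, fb=0
100: 1111111111001000011100 → 1, fb=0
101: 1111111110010000111000 → 1, fb=0
102: 1111111100100001110000 → 1, fb=0
103: 1111111001000011100000 → 1, fb=0
104: 1111110010000111000000 → 1, fb=0
105: 1111100100001110000000 → 1, fb=0
106: 1111001000011100000000 → 1, fb=0
107: 1110010000111000000000 → 1, fb=0

000111111111010010110100100000000111011101110110000000100110011001101000000110101010101011100000101111111111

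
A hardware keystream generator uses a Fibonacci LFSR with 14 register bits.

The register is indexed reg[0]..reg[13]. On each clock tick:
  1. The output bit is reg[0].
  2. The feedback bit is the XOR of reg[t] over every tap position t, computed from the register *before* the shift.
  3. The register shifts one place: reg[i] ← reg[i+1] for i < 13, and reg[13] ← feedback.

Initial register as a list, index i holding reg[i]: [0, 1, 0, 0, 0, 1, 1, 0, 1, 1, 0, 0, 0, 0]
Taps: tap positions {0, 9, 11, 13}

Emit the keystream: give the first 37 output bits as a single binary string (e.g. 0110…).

0100011011000010011110101111111010001

tick  register→output (feedback)
  0  01000110110000→0 (1)
  1  10001101100001→1 (0)
  2  00011011000010→0 (0)
  3  00110110000100→0 (1)
  4  01101100001001→0 (1)
  5  11011000010011→1 (1)
  6  10110000100111→1 (1)
  7  01100001001111→0 (0)
  8  11000010011110→1 (1)
  9  10000100111101→1 (0)
 10  00001001111010→0 (1)
 11  00010011110101→0 (1)
 12  00100111101011→0 (1)
 13  01001111010111→0 (1)
 14  10011110101111→1 (1)
 15  00111101011111→0 (1)
 16  01111010111111→0 (1)
 17  11110101111111→1 (0)
 18  11101011111110→1 (1)
 19  11010111111101→1 (0)
 20  10101111111010→1 (0)
 21  01011111110100→0 (0)
 22  10111111101000→1 (1)
 23  01111111010001→0 (0)
 24  11111110100010→1 (1)
 25  11111101000101→1 (1)
 26  11111010001011→1 (0)
 27  11110100010110→1 (1)
 28  11101000101101→1 (1)
 29  11010001011011→1 (1)
 30  10100010110111→1 (0)
 31  01000101101110→0 (1)
 32  10001011011101→1 (0)
 33  00010110111010→0 (1)
 34  00101101110101→0 (1)
 35  01011011101011→0 (1)
 36  10110111010111→1 (0)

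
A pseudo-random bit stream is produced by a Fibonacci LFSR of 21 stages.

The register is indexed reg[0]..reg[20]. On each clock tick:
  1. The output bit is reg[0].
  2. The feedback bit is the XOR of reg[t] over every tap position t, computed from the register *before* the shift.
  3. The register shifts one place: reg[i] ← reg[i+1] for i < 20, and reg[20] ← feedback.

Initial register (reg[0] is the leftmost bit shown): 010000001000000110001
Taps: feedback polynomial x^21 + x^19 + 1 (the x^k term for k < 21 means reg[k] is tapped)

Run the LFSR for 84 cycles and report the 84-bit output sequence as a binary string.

step | reg (before) | out | fb
   0 | 010000001000000110001 | 0 | 0
   1 | 100000010000001100010 | 1 | 0
   2 | 000000100000011000100 | 0 | 0
   3 | 000001000000110001000 | 0 | 0
   4 | 000010000001100010000 | 0 | 0
   5 | 000100000011000100000 | 0 | 0
   6 | 001000000110001000000 | 0 | 0
   7 | 010000001100010000000 | 0 | 0
   8 | 100000011000100000000 | 1 | 1
   9 | 000000110001000000001 | 0 | 0
  10 | 000001100010000000010 | 0 | 1
  11 | 000011000100000000101 | 0 | 0
  12 | 000110001000000001010 | 0 | 1
  13 | 001100010000000010101 | 0 | 0
  14 | 011000100000000101010 | 0 | 1
  15 | 110001000000001010101 | 1 | 1
  16 | 100010000000010101011 | 1 | 0
  17 | 000100000000101010110 | 0 | 1
  18 | 001000000001010101101 | 0 | 0
  19 | 010000000010101011010 | 0 | 1
  20 | 100000000101010110101 | 1 | 1
  21 | 000000001010101101011 | 0 | 1
  22 | 000000010101011010111 | 0 | 1
  23 | 000000101010110101111 | 0 | 1
  24 | 000001010101101011111 | 0 | 1
  25 | 000010101011010111111 | 0 | 1
  26 | 000101010110101111111 | 0 | 1
  27 | 001010101101011111111 | 0 | 1
  28 | 010101011010111111111 | 0 | 1
  29 | 101010110101111111111 | 1 | 0
  30 | 010101101011111111110 | 0 | 1
  31 | 101011010111111111101 | 1 | 1
  32 | 010110101111111111011 | 0 | 1
  33 | 101101011111111110111 | 1 | 0
  34 | 011010111111111101110 | 0 | 1
  35 | 110101111111111011101 | 1 | 1
  36 | 101011111111110111011 | 1 | 0
  37 | 010111111111101110110 | 0 | 1
  38 | 101111111111011101101 | 1 | 1
  39 | 011111111110111011011 | 0 | 1
  40 | 111111111101110110111 | 1 | 0
  41 | 111111111011101101110 | 1 | 0
  42 | 111111110111011011100 | 1 | 1
  43 | 111111101110110111001 | 1 | 1
  44 | 111111011101101110011 | 1 | 0
  45 | 111110111011011100110 | 1 | 0
  46 | 111101110110111001100 | 1 | 1
  47 | 111011101101110011001 | 1 | 1
  48 | 110111011011100110011 | 1 | 0
  49 | 101110110111001100110 | 1 | 0
  50 | 011101101110011001100 | 0 | 0
  51 | 111011011100110011000 | 1 | 1
  52 | 110110111001100110001 | 1 | 1
  53 | 101101110011001100011 | 1 | 0
  54 | 011011100110011000110 | 0 | 1
  55 | 110111001100110001101 | 1 | 1
  56 | 101110011001100011011 | 1 | 0
  57 | 011100110011000110110 | 0 | 1
  58 | 111001100110001101101 | 1 | 1
  59 | 110011001100011011011 | 1 | 0
  60 | 100110011000110110110 | 1 | 0
  61 | 001100110001101101100 | 0 | 0
  62 | 011001100011011011000 | 0 | 0
  63 | 110011000110110110000 | 1 | 1
  64 | 100110001101101100001 | 1 | 1
  65 | 001100011011011000011 | 0 | 1
  66 | 011000110110110000111 | 0 | 1
  67 | 110001101101100001111 | 1 | 0
  68 | 100011011011000011110 | 1 | 0
  69 | 000110110110000111100 | 0 | 0
  70 | 001101101100001111000 | 0 | 0
  71 | 011011011000011110000 | 0 | 0
  72 | 110110110000111100000 | 1 | 1
  73 | 101101100001111000001 | 1 | 1
  74 | 011011000011110000011 | 0 | 1
  75 | 110110000111100000111 | 1 | 0
  76 | 101100001111000001110 | 1 | 0
  77 | 011000011110000011100 | 0 | 0
  78 | 110000111100000111000 | 1 | 1
  79 | 100001111000001110001 | 1 | 1
  80 | 000011110000011100011 | 0 | 1
  81 | 000111100000111000111 | 0 | 1
  82 | 001111000001110001111 | 0 | 1
  83 | 011110000011100011111 | 0 | 1

010000001000000110001000000001010101101011111111110111011011100110011000110110110000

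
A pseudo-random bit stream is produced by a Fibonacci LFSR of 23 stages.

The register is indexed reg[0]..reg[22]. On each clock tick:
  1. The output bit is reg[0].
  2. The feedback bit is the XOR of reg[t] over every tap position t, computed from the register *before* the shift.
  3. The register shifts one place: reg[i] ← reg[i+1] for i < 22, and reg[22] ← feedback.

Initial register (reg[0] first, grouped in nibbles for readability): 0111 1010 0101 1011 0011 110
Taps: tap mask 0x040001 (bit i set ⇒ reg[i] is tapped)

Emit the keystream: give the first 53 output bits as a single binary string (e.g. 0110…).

01111010010110110011110100011100010101001101110011011

step | reg (before) | out | fb
   0 | 01111010010110110011110 | 0 | 1
   1 | 11110100101101100111101 | 1 | 0
   2 | 11101001011011001111010 | 1 | 0
   3 | 11010010110110011110100 | 1 | 0
   4 | 10100101101100111101000 | 1 | 1
   5 | 01001011011001111010001 | 0 | 1
   6 | 10010110110011110100011 | 1 | 1
   7 | 00101101100111101000111 | 0 | 0
   8 | 01011011001111010001110 | 0 | 0
   9 | 10110110011110100011100 | 1 | 0
  10 | 01101100111101000111000 | 0 | 1
  11 | 11011001111010001110001 | 1 | 0
  12 | 10110011110100011100010 | 1 | 1
  13 | 01100111101000111000101 | 0 | 0
  14 | 11001111010001110001010 | 1 | 1
  15 | 10011110100011100010101 | 1 | 0
  16 | 00111101000111000101010 | 0 | 0
  17 | 01111010001110001010100 | 0 | 1
  18 | 11110100011100010101001 | 1 | 1
  19 | 11101000111000101010011 | 1 | 0
  20 | 11010001110001010100110 | 1 | 1
  21 | 10100011100010101001101 | 1 | 1
  22 | 01000111000101010011011 | 0 | 1
  23 | 10001110001010100110111 | 1 | 0
  24 | 00011100010101001101110 | 0 | 0
  25 | 00111000101010011011100 | 0 | 1
  26 | 01110001010100110111001 | 0 | 1
  27 | 11100010101001101110011 | 1 | 0
  28 | 11000101010011011100110 | 1 | 1
  29 | 10001010100110111001101 | 1 | 1
  30 | 00010101001101110011011 | 0 | 1
  31 | 00101010011011100110111 | 0 | 1
  32 | 01010100110111001101111 | 0 | 0
  33 | 10101001101110011011110 | 1 | 0
  34 | 01010011011100110111100 | 0 | 1
  35 | 10100110111001101111001 | 1 | 0
  36 | 01001101110011011110010 | 0 | 1
  37 | 10011011100110111100101 | 1 | 1
  38 | 00110111001101111001011 | 0 | 0
  39 | 01101110011011110010110 | 0 | 1
  40 | 11011100110111100101101 | 1 | 1
  41 | 10111001101111001011011 | 1 | 0
  42 | 01110011011110010110110 | 0 | 1
  43 | 11100110111100101101101 | 1 | 1
  44 | 11001101111001011011011 | 1 | 0
  45 | 10011011110010110110110 | 1 | 0
  46 | 00110111100101101101100 | 0 | 0
  47 | 01101111001011011011000 | 0 | 1
  48 | 11011110010110110110001 | 1 | 0
  49 | 10111100101101101100010 | 1 | 1
  50 | 01111001011011011000101 | 0 | 0
  51 | 11110010110110110001010 | 1 | 1
  52 | 11100101101101100010101 | 1 | 0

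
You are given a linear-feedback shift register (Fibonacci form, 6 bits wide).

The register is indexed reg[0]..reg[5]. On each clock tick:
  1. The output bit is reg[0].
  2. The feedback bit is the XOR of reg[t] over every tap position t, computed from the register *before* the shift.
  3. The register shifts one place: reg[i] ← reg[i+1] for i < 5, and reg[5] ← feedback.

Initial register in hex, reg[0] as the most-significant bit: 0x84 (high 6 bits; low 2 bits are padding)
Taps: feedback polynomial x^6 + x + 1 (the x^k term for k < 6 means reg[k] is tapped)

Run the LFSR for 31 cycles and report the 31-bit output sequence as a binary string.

k : reg_k → out_k, fb_k
0: 100001 → 1, fb=1
1: 000011 → 0, fb=0
2: 000110 → 0, fb=0
3: 001100 → 0, fb=0
4: 011000 → 0, fb=1
5: 110001 → 1, fb=0
6: 100010 → 1, fb=1
7: 000101 → 0, fb=0
8: 001010 → 0, fb=0
9: 010100 → 0, fb=1
10: 101001 → 1, fb=1
11: 010011 → 0, fb=1
12: 100111 → 1, fb=1
13: 001111 → 0, fb=0
14: 011110 → 0, fb=1
15: 111101 → 1, fb=0
16: 111010 → 1, fb=0
17: 110100 → 1, fb=0
18: 101000 → 1, fb=1
19: 010001 → 0, fb=1
20: 100011 → 1, fb=1
21: 000111 → 0, fb=0
22: 001110 → 0, fb=0
23: 011100 → 0, fb=1
24: 111001 → 1, fb=0
25: 110010 → 1, fb=0
26: 100100 → 1, fb=1
27: 001001 → 0, fb=0
28: 010010 → 0, fb=1
29: 100101 → 1, fb=1
30: 001011 → 0, fb=0

1000011000101001111010001110010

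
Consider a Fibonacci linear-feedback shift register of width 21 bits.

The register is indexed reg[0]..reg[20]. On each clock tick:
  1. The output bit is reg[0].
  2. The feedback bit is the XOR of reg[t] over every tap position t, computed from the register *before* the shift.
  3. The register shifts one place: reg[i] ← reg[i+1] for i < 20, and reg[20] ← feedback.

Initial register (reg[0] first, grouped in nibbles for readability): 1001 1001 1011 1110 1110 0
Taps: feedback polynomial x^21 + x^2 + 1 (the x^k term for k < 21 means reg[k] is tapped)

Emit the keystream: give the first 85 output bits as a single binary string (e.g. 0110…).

1001100110111110111001111111101000101011110000001001010000100110000101100010010111110

step | reg (before) | out | fb
   0 | 100110011011111011100 | 1 | 1
   1 | 001100110111110111001 | 0 | 1
   2 | 011001101111101110011 | 0 | 1
   3 | 110011011111011100111 | 1 | 1
   4 | 100110111110111001111 | 1 | 1
   5 | 001101111101110011111 | 0 | 1
   6 | 011011111011100111111 | 0 | 1
   7 | 110111110111001111111 | 1 | 1
   8 | 101111101110011111111 | 1 | 0
   9 | 011111011100111111110 | 0 | 1
  10 | 111110111001111111101 | 1 | 0
  11 | 111101110011111111010 | 1 | 0
  12 | 111011100111111110100 | 1 | 0
  13 | 110111001111111101000 | 1 | 1
  14 | 101110011111111010001 | 1 | 0
  15 | 011100111111110100010 | 0 | 1
  16 | 111001111111101000101 | 1 | 0
  17 | 110011111111010001010 | 1 | 1
  18 | 100111111110100010101 | 1 | 1
  19 | 001111111101000101011 | 0 | 1
  20 | 011111111010001010111 | 0 | 1
  21 | 111111110100010101111 | 1 | 0
  22 | 111111101000101011110 | 1 | 0
  23 | 111111010001010111100 | 1 | 0
  24 | 111110100010101111000 | 1 | 0
  25 | 111101000101011110000 | 1 | 0
  26 | 111010001010111100000 | 1 | 0
  27 | 110100010101111000000 | 1 | 1
  28 | 101000101011110000001 | 1 | 0
  29 | 010001010111100000010 | 0 | 0
  30 | 100010101111000000100 | 1 | 1
  31 | 000101011110000001001 | 0 | 0
  32 | 001010111100000010010 | 0 | 1
  33 | 010101111000000100101 | 0 | 0
  34 | 101011110000001001010 | 1 | 0
  35 | 010111100000010010100 | 0 | 0
  36 | 101111000000100101000 | 1 | 0
  37 | 011110000001001010000 | 0 | 1
  38 | 111100000010010100001 | 1 | 0
  39 | 111000000100101000010 | 1 | 0
  40 | 110000001001010000100 | 1 | 1
  41 | 100000010010100001001 | 1 | 1
  42 | 000000100101000010011 | 0 | 0
  43 | 000001001010000100110 | 0 | 0
  44 | 000010010100001001100 | 0 | 0
  45 | 000100101000010011000 | 0 | 0
  46 | 001001010000100110000 | 0 | 1
  47 | 010010100001001100001 | 0 | 0
  48 | 100101000010011000010 | 1 | 1
  49 | 001010000100110000101 | 0 | 1
  50 | 010100001001100001011 | 0 | 0
  51 | 101000010011000010110 | 1 | 0
  52 | 010000100110000101100 | 0 | 0
  53 | 100001001100001011000 | 1 | 1
  54 | 000010011000010110001 | 0 | 0
  55 | 000100110000101100010 | 0 | 0
  56 | 001001100001011000100 | 0 | 1
  57 | 010011000010110001001 | 0 | 0
  58 | 100110000101100010010 | 1 | 1
  59 | 001100001011000100101 | 0 | 1
  60 | 011000010110001001011 | 0 | 1
  61 | 110000101100010010111 | 1 | 1
  62 | 100001011000100101111 | 1 | 1
  63 | 000010110001001011111 | 0 | 0
  64 | 000101100010010111110 | 0 | 0
  65 | 001011000100101111100 | 0 | 1
  66 | 010110001001011111001 | 0 | 0
  67 | 101100010010111110010 | 1 | 0
  68 | 011000100101111100100 | 0 | 1
  69 | 110001001011111001001 | 1 | 1
  70 | 100010010111110010011 | 1 | 1
  71 | 000100101111100100111 | 0 | 0
  72 | 001001011111001001110 | 0 | 1
  73 | 010010111110010011101 | 0 | 0
  74 | 100101111100100111010 | 1 | 1
  75 | 001011111001001110101 | 0 | 1
  76 | 010111110010011101011 | 0 | 0
  77 | 101111100100111010110 | 1 | 0
  78 | 011111001001110101100 | 0 | 1
  79 | 111110010011101011001 | 1 | 0
  80 | 111100100111010110010 | 1 | 0
  81 | 111001001110101100100 | 1 | 0
  82 | 110010011101011001000 | 1 | 1
  83 | 100100111010110010001 | 1 | 1
  84 | 001001110101100100011 | 0 | 1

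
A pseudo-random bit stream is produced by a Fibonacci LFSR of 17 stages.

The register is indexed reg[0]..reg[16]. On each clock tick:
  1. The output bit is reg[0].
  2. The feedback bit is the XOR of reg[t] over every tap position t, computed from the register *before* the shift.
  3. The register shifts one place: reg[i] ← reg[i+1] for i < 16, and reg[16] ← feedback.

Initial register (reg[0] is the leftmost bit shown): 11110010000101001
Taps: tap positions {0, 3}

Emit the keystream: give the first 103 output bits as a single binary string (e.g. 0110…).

step | reg (before) | out | fb
   0 | 11110010000101001 | 1 | 0
   1 | 11100100001010010 | 1 | 1
   2 | 11001000010100101 | 1 | 1
   3 | 10010000101001011 | 1 | 0
   4 | 00100001010010110 | 0 | 0
   5 | 01000010100101100 | 0 | 0
   6 | 10000101001011000 | 1 | 1
   7 | 00001010010110001 | 0 | 0
   8 | 00010100101100010 | 0 | 1
   9 | 00101001011000101 | 0 | 0
  10 | 01010010110001010 | 0 | 1
  11 | 10100101100010101 | 1 | 1
  12 | 01001011000101011 | 0 | 0
  13 | 10010110001010110 | 1 | 0
  14 | 00101100010101100 | 0 | 0
  15 | 01011000101011000 | 0 | 1
  16 | 10110001010110001 | 1 | 0
  17 | 01100010101100010 | 0 | 0
  18 | 11000101011000100 | 1 | 1
  19 | 10001010110001001 | 1 | 1
  20 | 00010101100010011 | 0 | 1
  21 | 00101011000100111 | 0 | 0
  22 | 01010110001001110 | 0 | 1
  23 | 10101100010011101 | 1 | 1
  24 | 01011000100111011 | 0 | 1
  25 | 10110001001110111 | 1 | 0
  26 | 01100010011101110 | 0 | 0
  27 | 11000100111011100 | 1 | 1
  28 | 10001001110111001 | 1 | 1
  29 | 00010011101110011 | 0 | 1
  30 | 00100111011100111 | 0 | 0
  31 | 01001110111001110 | 0 | 0
  32 | 10011101110011100 | 1 | 0
  33 | 00111011100111000 | 0 | 1
  34 | 01110111001110001 | 0 | 1
  35 | 11101110011100011 | 1 | 1
  36 | 11011100111000111 | 1 | 0
  37 | 10111001110001110 | 1 | 0
  38 | 01110011100011100 | 0 | 1
  39 | 11100111000111001 | 1 | 1
  40 | 11001110001110011 | 1 | 1
  41 | 10011100011100111 | 1 | 0
  42 | 00111000111001110 | 0 | 1
  43 | 01110001110011101 | 0 | 1
  44 | 11100011100111011 | 1 | 1
  45 | 11000111001110111 | 1 | 1
  46 | 10001110011101111 | 1 | 1
  47 | 00011100111011111 | 0 | 1
  48 | 00111001110111111 | 0 | 1
  49 | 01110011101111111 | 0 | 1
  50 | 11100111011111111 | 1 | 1
  51 | 11001110111111111 | 1 | 1
  52 | 10011101111111111 | 1 | 0
  53 | 00111011111111110 | 0 | 1
  54 | 01110111111111101 | 0 | 1
  55 | 11101111111111011 | 1 | 1
  56 | 11011111111110111 | 1 | 0
  57 | 10111111111101110 | 1 | 0
  58 | 01111111111011100 | 0 | 1
  59 | 11111111110111001 | 1 | 0
  60 | 11111111101110010 | 1 | 0
  61 | 11111111011100100 | 1 | 0
  62 | 11111110111001000 | 1 | 0
  63 | 11111101110010000 | 1 | 0
  64 | 11111011100100000 | 1 | 0
  65 | 11110111001000000 | 1 | 0
  66 | 11101110010000000 | 1 | 1
  67 | 11011100100000001 | 1 | 0
  68 | 10111001000000010 | 1 | 0
  69 | 01110010000000100 | 0 | 1
  70 | 11100100000001001 | 1 | 1
  71 | 11001000000010011 | 1 | 1
  72 | 10010000000100111 | 1 | 0
  73 | 00100000001001110 | 0 | 0
  74 | 01000000010011100 | 0 | 0
  75 | 10000000100111000 | 1 | 1
  76 | 00000001001110001 | 0 | 0
  77 | 00000010011100010 | 0 | 0
  78 | 00000100111000100 | 0 | 0
  79 | 00001001110001000 | 0 | 0
  80 | 00010011100010000 | 0 | 1
  81 | 00100111000100001 | 0 | 0
  82 | 01001110001000010 | 0 | 0
  83 | 10011100010000100 | 1 | 0
  84 | 00111000100001000 | 0 | 1
  85 | 01110001000010001 | 0 | 1
  86 | 11100010000100011 | 1 | 1
  87 | 11000100001000111 | 1 | 1
  88 | 10001000010001111 | 1 | 1
  89 | 00010000100011111 | 0 | 1
  90 | 00100001000111111 | 0 | 0
  91 | 01000010001111110 | 0 | 0
  92 | 10000100011111100 | 1 | 1
  93 | 00001000111111001 | 0 | 0
  94 | 00010001111110010 | 0 | 1
  95 | 00100011111100101 | 0 | 0
  96 | 01000111111001010 | 0 | 0
  97 | 10001111110010100 | 1 | 1
  98 | 00011111100101001 | 0 | 1
  99 | 00111111001010011 | 0 | 1
 100 | 01111110010100111 | 0 | 1
 101 | 11111100101001111 | 1 | 0
 102 | 11111001010011110 | 1 | 0

1111001000010100101100010101100010011101110011100011100111011111111110111001000000010011100010000100011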